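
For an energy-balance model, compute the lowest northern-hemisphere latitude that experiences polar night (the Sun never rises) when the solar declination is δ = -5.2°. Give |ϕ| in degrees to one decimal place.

Polar night requires cos h₀ = −tan ϕ tan δ ≥ 1, i.e. tan ϕ tan δ ≤ −1.
The boundary is |tan ϕ| · |tan δ| = 1, so |ϕ| = 90° − |δ| = 90° − 5.2° = 84.8° in the northern hemisphere.

|ϕ| = 84.8°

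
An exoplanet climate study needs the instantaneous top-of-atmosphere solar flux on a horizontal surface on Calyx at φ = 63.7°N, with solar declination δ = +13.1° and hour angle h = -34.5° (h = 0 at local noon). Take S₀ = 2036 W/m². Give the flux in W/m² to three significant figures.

1.14e+03 W/m²

cos θ_z = sin φ sin δ + cos φ cos δ cos h = 0.203190 + 0.355644 = 0.558834.
Flux = S₀ · cos θ_z = 2036 × 0.558834 = 1138 W/m².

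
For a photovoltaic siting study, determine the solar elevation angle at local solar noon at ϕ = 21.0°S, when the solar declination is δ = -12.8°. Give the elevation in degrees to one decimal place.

81.8°

At local noon the hour angle is zero, so the zenith angle equals |ϕ − δ| = |-21.0° − (-12.800°)| = 8.200°.
Elevation = 90° − 8.200° = 81.8°.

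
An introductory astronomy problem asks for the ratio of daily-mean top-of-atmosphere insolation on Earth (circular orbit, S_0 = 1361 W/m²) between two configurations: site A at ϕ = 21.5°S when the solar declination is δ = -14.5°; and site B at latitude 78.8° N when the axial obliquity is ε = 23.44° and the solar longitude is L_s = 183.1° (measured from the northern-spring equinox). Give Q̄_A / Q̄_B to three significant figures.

Q̄_A / Q̄_B ≈ 6.47

— Configuration A (ϕ=-21.5°):
cos h₀ = −tan(-21.5°) tan(-14.500°) = -0.1019, h₀ = 1.6728 rad.
Bracket: h₀ sin ϕ sin δ + cos ϕ cos δ sin h₀ = 1.6728×-0.36650×-0.25038 + 0.93042×0.96815×0.99480 = 0.153503 + 0.896102 = 1.049605.
Q̄ = (S_0/π) × [bracket] = (1361/π) × 1.049605 = 454.71 W/m².
— Configuration B (ϕ=+78.8°):
Solar declination: sin δ = sin ε · sin L_s = sin 23.44° × sin 183.1° = -0.02151, so δ = -1.233°.
cos h₀ = −tan(+78.8°) tan(-1.233°) = 0.1087, h₀ = 1.4619 rad.
Bracket: h₀ sin ϕ sin δ + cos ϕ cos δ sin h₀ = 1.4619×0.98096×-0.02151 + 0.19423×0.99977×0.99408 = -0.030847 + 0.193036 = 0.162189.
Q̄ = (S_0/π) × [bracket] = (1361/π) × 0.162189 = 70.263 W/m².
Ratio Q̄_A / Q̄_B = 454.71 / 70.263 = 6.472.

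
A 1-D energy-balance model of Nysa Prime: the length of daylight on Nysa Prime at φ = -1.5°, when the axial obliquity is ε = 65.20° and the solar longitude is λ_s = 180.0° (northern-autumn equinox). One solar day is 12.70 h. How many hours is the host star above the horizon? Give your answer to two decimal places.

Solar declination: sin δ = sin ε · sin λ_s = sin 65.20° × sin 180.0° = 0.00000, so δ = +0.000°.
cos H₀ = −tan φ · tan δ = −tan(-1.5°) × tan(+0.000°) = 0.0000, so H₀ = 1.5708 rad = 90.00°.
Daylight = 2H₀/(2π) × 12.70 h = (1.5708/π) × 12.70 = 6.35 h.

6.35 h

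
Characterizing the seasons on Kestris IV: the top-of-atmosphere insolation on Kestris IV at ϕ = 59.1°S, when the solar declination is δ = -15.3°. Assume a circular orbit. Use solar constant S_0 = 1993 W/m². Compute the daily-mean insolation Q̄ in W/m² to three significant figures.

Q̄ ≈ 573 W/m²

cos h₀ = −tan(-59.1°) tan(-15.300°) = -0.4571, h₀ = 2.0455 rad.
Bracket: h₀ sin ϕ sin δ + cos ϕ cos δ sin h₀ = 2.0455×-0.85806×-0.26387 + 0.51354×0.96456×0.88942 = 0.463135 + 0.440565 = 0.903700.
Q̄ = (S_0/π) × [bracket] = (1993/π) × 0.903700 = 573.3 W/m².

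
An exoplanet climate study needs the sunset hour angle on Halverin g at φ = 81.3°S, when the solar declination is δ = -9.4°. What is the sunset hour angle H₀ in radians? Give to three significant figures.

Sunrise equation: cos H₀ = −tan φ · tan δ = -1.0819 ≤ −1, so the host star never sets (polar day) and H₀ = π.

H₀ = 3.14 rad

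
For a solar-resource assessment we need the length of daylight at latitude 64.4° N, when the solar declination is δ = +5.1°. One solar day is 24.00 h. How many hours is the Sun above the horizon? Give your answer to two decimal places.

13.43 h

cos h₀ = −tan ϕ · tan δ = −tan(+64.4°) × tan(+5.100°) = -0.1863, so h₀ = 1.7582 rad = 100.74°.
Daylight = 2h₀/(2π) × 24.00 h = (1.7582/π) × 24.00 = 13.43 h.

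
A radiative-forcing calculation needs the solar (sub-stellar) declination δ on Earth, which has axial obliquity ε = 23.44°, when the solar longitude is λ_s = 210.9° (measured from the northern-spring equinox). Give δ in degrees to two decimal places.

δ = -11.79°

sin δ = sin ε · sin λ_s = sin 23.44° × sin 210.9° = -0.204281.
δ = arcsin(-0.204281) = -11.79°.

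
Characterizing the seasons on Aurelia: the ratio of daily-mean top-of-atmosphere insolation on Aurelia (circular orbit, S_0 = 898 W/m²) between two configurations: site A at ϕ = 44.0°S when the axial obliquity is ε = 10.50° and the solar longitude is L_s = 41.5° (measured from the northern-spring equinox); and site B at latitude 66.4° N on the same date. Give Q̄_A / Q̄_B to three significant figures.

— Configuration A (ϕ=-44.0°):
Solar declination: sin δ = sin ε · sin L_s = sin 10.50° × sin 41.5° = 0.12075, so δ = +6.936°.
cos h₀ = −tan(-44.0°) tan(+6.936°) = 0.1175, h₀ = 1.4531 rad.
Bracket: h₀ sin ϕ sin δ + cos ϕ cos δ sin h₀ = 1.4531×-0.69466×0.12075 + 0.71934×0.99268×0.99308 = -0.121886 + 0.709133 = 0.587247.
Q̄ = (S_0/π) × [bracket] = (898/π) × 0.587247 = 167.86 W/m².
— Configuration B (ϕ=+66.4°):
cos h₀ = −tan(+66.4°) tan(+6.936°) = -0.2784, h₀ = 1.8530 rad.
Bracket: h₀ sin ϕ sin δ + cos ϕ cos δ sin h₀ = 1.8530×0.91636×0.12075 + 0.40035×0.99268×0.96046 = 0.205035 + 0.381705 = 0.586740.
Q̄ = (S_0/π) × [bracket] = (898/π) × 0.586740 = 167.72 W/m².
Ratio Q̄_A / Q̄_B = 167.86 / 167.72 = 1.001.

Q̄_A / Q̄_B ≈ 1.00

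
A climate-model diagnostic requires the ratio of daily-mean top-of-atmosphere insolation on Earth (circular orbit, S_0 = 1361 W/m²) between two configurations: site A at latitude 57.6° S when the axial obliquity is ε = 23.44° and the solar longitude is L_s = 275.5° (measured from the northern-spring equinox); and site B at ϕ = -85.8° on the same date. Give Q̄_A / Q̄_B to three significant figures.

Q̄_A / Q̄_B ≈ 0.916

— Configuration A (ϕ=-57.6°):
Solar declination: sin δ = sin ε · sin L_s = sin 23.44° × sin 275.5° = -0.39596, so δ = -23.326°.
cos h₀ = −tan(-57.6°) tan(-23.326°) = -0.6795, h₀ = 2.3178 rad.
Bracket: h₀ sin ϕ sin δ + cos ϕ cos δ sin h₀ = 2.3178×-0.84433×-0.39596 + 0.53583×0.91827×0.73371 = 0.774889 + 0.361012 = 1.135901.
Q̄ = (S_0/π) × [bracket] = (1361/π) × 1.135901 = 492.09 W/m².
— Configuration B (ϕ=-85.8°):
cos h₀ = −tan(-85.8°) tan(-23.326°) = -5.8718 ≤ −1 ⇒ polar day, h₀ = π.
Bracket: h₀ sin ϕ sin δ + cos ϕ cos δ sin h₀ = 3.1416×-0.99731×-0.39596 + 0.07324×0.91827×0.00000 = 1.240602 + 0.000000 = 1.240602.
Q̄ = (S_0/π) × [bracket] = (1361/π) × 1.240602 = 537.45 W/m².
Ratio Q̄_A / Q̄_B = 492.09 / 537.45 = 0.9156.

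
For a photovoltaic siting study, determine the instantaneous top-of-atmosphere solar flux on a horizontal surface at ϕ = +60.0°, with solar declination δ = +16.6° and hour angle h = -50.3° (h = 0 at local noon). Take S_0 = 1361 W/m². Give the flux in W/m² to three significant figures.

753 W/m²

cos θ_z = sin ϕ sin δ + cos ϕ cos δ cos h = 0.247413 + 0.306073 = 0.553486.
Flux = S_0 · cos θ_z = 1361 × 0.553486 = 753.3 W/m².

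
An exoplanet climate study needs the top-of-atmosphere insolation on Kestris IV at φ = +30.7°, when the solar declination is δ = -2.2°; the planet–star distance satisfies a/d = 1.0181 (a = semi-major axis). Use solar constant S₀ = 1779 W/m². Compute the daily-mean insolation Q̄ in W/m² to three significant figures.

Q̄ ≈ 486 W/m²

cos H₀ = −tan(+30.7°) tan(-2.200°) = 0.0228, H₀ = 1.5480 rad.
Bracket: H₀ sin φ sin δ + cos φ cos δ sin H₀ = 1.5480×0.51054×-0.03839 + 0.85985×0.99926×0.99974 = -0.030340 + 0.858990 = 0.828650.
Inverse-square distance factor (a/d)² = 1.0181² = 1.036528.
Q̄ = (S₀/π) × 1.036528 × [bracket] = (1779/π) × 1.036528 × 0.828650 = 486.4 W/m².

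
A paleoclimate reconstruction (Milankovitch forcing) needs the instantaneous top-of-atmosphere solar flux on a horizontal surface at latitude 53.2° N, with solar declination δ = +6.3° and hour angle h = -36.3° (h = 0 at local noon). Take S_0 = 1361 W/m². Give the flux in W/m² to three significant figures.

cos θ_z = sin ϕ sin δ + cos ϕ cos δ cos h = 0.087868 + 0.479855 = 0.567723.
Flux = S_0 · cos θ_z = 1361 × 0.567723 = 772.7 W/m².

773 W/m²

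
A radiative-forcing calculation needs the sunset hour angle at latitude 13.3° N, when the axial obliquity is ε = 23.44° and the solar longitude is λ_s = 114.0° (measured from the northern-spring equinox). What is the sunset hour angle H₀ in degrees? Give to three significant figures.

Solar declination: sin δ = sin ε · sin λ_s = sin 23.44° × sin 114.0° = 0.36340, so δ = +21.309°.
cos H₀ = −tan φ · tan δ = −tan(+13.3°) × tan(+21.309°) = -0.0922, so H₀ = 1.6631 rad = 95.29°.

H₀ = 95.3°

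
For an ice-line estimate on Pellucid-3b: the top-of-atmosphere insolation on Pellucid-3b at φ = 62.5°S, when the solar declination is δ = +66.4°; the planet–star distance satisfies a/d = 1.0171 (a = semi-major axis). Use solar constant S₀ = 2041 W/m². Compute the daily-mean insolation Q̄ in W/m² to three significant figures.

cos H₀ = −tan(-62.5°) tan(+66.400°) = 4.3970 ≥ 1 ⇒ polar night, H₀ = 0 and Q̄ = 0.
Inverse-square distance factor (a/d)² = 1.0171² = 1.034492.

Q̄ ≈ 0.00 W/m²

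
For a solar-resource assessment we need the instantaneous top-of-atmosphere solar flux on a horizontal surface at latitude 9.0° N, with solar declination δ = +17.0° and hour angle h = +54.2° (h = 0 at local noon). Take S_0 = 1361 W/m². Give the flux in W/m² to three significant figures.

cos θ_z = sin ϕ sin δ + cos ϕ cos δ cos h = 0.045737 + 0.552511 = 0.598248.
Flux = S_0 · cos θ_z = 1361 × 0.598248 = 814.2 W/m².

814 W/m²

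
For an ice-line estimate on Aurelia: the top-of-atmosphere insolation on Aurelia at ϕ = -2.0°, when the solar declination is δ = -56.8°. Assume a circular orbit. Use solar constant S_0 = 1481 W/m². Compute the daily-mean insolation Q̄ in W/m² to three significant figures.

Q̄ ≈ 280 W/m²

cos h₀ = −tan(-2.0°) tan(-56.800°) = -0.0534, h₀ = 1.6242 rad.
Bracket: h₀ sin ϕ sin δ + cos ϕ cos δ sin h₀ = 1.6242×-0.03490×-0.83676 + 0.99939×0.54756×0.99858 = 0.047431 + 0.546449 = 0.593880.
Q̄ = (S_0/π) × [bracket] = (1481/π) × 0.593880 = 280.0 W/m².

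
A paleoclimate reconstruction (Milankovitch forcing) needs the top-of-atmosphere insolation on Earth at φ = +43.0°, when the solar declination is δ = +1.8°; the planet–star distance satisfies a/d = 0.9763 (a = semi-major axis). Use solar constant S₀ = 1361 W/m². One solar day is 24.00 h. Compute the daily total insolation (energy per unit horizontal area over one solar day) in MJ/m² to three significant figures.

27.3 MJ/m²

cos H₀ = −tan(+43.0°) tan(+1.800°) = -0.0293, H₀ = 1.6001 rad.
Bracket: H₀ sin φ sin δ + cos φ cos δ sin H₀ = 1.6001×0.68200×0.03141 + 0.73135×0.99951×0.99957 = 0.034277 + 0.730677 = 0.764954.
Inverse-square distance factor (a/d)² = 0.9763² = 0.953162.
Q̄ = (S₀/π) × 0.953162 × [bracket] = (1361/π) × 0.953162 × 0.764954 = 315.87 W/m².
Daily total = Q̄ × 24.00 h × 3600 s/h = 315.87 × 24.00 × 3600 / 10⁶ = 27.29 MJ/m².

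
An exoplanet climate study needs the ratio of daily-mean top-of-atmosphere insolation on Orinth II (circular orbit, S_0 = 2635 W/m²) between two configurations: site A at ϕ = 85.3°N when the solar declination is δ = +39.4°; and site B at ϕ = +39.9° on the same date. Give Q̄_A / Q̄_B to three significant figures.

— Configuration A (ϕ=+85.3°):
cos h₀ = −tan(+85.3°) tan(+39.400°) = -9.9910 ≤ −1 ⇒ polar day, h₀ = π.
Bracket: h₀ sin ϕ sin δ + cos ϕ cos δ sin h₀ = 3.1416×0.99664×0.63473 + 0.08194×0.77273×0.00000 = 1.987368 + 0.000000 = 1.987368.
Q̄ = (S_0/π) × [bracket] = (2635/π) × 1.987368 = 1666.9 W/m².
— Configuration B (ϕ=+39.9°):
cos h₀ = −tan(+39.9°) tan(+39.400°) = -0.6868, h₀ = 2.3279 rad.
Bracket: h₀ sin ϕ sin δ + cos ϕ cos δ sin h₀ = 2.3279×0.64145×0.63473 + 0.76717×0.77273×0.72684 = 0.947799 + 0.430882 = 1.378681.
Q̄ = (S_0/π) × [bracket] = (2635/π) × 1.378681 = 1156.4 W/m².
Ratio Q̄_A / Q̄_B = 1666.9 / 1156.4 = 1.441.

Q̄_A / Q̄_B ≈ 1.44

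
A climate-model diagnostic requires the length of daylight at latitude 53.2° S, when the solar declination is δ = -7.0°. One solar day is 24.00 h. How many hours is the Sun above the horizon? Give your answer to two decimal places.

13.26 h

cos H₀ = −tan φ · tan δ = −tan(-53.2°) × tan(-7.000°) = -0.1641, so H₀ = 1.7357 rad = 99.45°.
Daylight = 2H₀/(2π) × 24.00 h = (1.7357/π) × 24.00 = 13.26 h.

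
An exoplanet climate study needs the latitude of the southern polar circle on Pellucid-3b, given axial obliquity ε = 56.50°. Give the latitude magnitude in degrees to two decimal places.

The polar circle is the lowest latitude that experiences at least one full rotation of continuous darkness at the northern-summer solstice; it lies at |ϕ| = 90° − ε = 90° − 56.50° = 33.50°.

33.50°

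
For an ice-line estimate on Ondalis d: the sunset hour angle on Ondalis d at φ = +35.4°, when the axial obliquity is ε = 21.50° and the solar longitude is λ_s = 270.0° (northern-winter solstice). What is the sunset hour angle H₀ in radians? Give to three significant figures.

H₀ = 1.29 rad

Solar declination: sin δ = sin ε · sin λ_s = sin 21.50° × sin 270.0° = -0.36650, so δ = -21.500°.
cos H₀ = −tan φ · tan δ = −tan(+35.4°) × tan(-21.500°) = 0.2799, so H₀ = 1.2871 rad = 73.74°.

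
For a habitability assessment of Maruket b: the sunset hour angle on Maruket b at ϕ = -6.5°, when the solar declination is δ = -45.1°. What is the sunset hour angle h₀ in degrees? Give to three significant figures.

cos h₀ = −tan ϕ · tan δ = −tan(-6.5°) × tan(-45.100°) = -0.1143, so h₀ = 1.6854 rad = 96.57°.

h₀ = 96.6°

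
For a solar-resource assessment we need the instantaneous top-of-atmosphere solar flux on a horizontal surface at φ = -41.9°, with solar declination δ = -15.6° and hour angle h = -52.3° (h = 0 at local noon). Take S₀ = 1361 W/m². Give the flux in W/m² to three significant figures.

cos θ_z = sin φ sin δ + cos φ cos δ cos h = 0.179593 + 0.438399 = 0.617992.
Flux = S₀ · cos θ_z = 1361 × 0.617992 = 841.1 W/m².

841 W/m²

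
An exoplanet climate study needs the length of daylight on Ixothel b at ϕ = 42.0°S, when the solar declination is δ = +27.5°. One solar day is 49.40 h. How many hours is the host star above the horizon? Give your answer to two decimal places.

17.03 h

cos h₀ = −tan ϕ · tan δ = −tan(-42.0°) × tan(+27.500°) = 0.4687, so h₀ = 1.0830 rad = 62.05°.
Daylight = 2h₀/(2π) × 49.40 h = (1.0830/π) × 49.40 = 17.03 h.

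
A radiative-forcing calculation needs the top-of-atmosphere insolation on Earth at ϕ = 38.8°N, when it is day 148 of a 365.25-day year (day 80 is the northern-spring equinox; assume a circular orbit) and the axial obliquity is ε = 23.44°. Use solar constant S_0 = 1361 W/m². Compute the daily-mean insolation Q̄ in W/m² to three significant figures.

Q̄ ≈ 486 W/m²

Solar longitude: L_s = 360° × (148 − 80)/365.25 = 67.023°.
sin δ = sin 23.44° × sin 67.023° = 0.36623, so δ = +21.483°.
cos h₀ = −tan(+38.8°) tan(+21.483°) = -0.3164, h₀ = 1.8928 rad.
Bracket: h₀ sin ϕ sin δ + cos ϕ cos δ sin h₀ = 1.8928×0.62660×0.36623 + 0.77934×0.93053×0.94861 = 0.434359 + 0.687931 = 1.122290.
Q̄ = (S_0/π) × [bracket] = (1361/π) × 1.122290 = 486.2 W/m².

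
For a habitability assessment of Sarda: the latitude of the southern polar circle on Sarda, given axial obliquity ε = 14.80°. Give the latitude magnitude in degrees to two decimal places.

75.20°

The polar circle is the lowest latitude that experiences at least one full rotation of continuous darkness at the northern-summer solstice; it lies at |φ| = 90° − ε = 90° − 14.80° = 75.20°.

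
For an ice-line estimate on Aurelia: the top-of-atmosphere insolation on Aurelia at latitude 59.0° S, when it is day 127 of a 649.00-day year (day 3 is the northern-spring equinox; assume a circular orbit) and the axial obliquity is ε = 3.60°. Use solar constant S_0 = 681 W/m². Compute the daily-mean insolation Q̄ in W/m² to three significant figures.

Q̄ ≈ 94.9 W/m²

Solar longitude: L_s = 360° × (127 − 3)/649.00 = 68.783°.
sin δ = sin 3.60° × sin 68.783° = 0.05853, so δ = +3.356°.
cos h₀ = −tan(-59.0°) tan(+3.356°) = 0.0976, h₀ = 1.4731 rad.
Bracket: h₀ sin ϕ sin δ + cos ϕ cos δ sin h₀ = 1.4731×-0.85717×0.05853 + 0.51504×0.99829×0.99523 = -0.073906 + 0.511707 = 0.437801.
Q̄ = (S_0/π) × [bracket] = (681/π) × 0.437801 = 94.90 W/m².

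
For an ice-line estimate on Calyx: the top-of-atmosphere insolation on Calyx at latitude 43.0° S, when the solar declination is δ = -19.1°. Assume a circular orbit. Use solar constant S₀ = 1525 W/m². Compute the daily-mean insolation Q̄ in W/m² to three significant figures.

Q̄ ≈ 523 W/m²

cos H₀ = −tan(-43.0°) tan(-19.100°) = -0.3229, H₀ = 1.8996 rad.
Bracket: H₀ sin φ sin δ + cos φ cos δ sin H₀ = 1.8996×-0.68200×-0.32722 + 0.73135×0.94495×0.94643 = 0.423922 + 0.654068 = 1.077990.
Q̄ = (S₀/π) × [bracket] = (1525/π) × 1.077990 = 523.3 W/m².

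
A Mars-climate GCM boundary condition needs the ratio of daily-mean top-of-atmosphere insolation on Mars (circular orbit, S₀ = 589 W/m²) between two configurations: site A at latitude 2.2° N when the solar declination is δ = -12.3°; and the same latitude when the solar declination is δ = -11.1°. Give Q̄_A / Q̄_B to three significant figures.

Q̄_A / Q̄_B ≈ 0.994

— Configuration A (φ=+2.2°):
cos H₀ = −tan(+2.2°) tan(-12.300°) = 0.0084, H₀ = 1.5624 rad.
Bracket: H₀ sin φ sin δ + cos φ cos δ sin H₀ = 1.5624×0.03839×-0.21303 + 0.99926×0.97705×0.99996 = -0.012778 + 0.976288 = 0.963510.
Q̄ = (S₀/π) × [bracket] = (589/π) × 0.963510 = 180.64 W/m².
— Configuration B (φ=+2.2°):
cos H₀ = −tan(+2.2°) tan(-11.100°) = 0.0075, H₀ = 1.5633 rad.
Bracket: H₀ sin φ sin δ + cos φ cos δ sin H₀ = 1.5633×0.03839×-0.19252 + 0.99926×0.98129×0.99997 = -0.011554 + 0.980534 = 0.968980.
Q̄ = (S₀/π) × [bracket] = (589/π) × 0.968980 = 181.67 W/m².
Ratio Q̄_A / Q̄_B = 180.64 / 181.67 = 0.9943.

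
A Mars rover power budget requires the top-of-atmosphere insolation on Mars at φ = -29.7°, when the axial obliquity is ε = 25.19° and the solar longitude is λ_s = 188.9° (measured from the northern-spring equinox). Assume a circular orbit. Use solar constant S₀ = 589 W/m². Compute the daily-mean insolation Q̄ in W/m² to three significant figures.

Q̄ ≈ 172 W/m²

Solar declination: sin δ = sin ε · sin λ_s = sin 25.19° × sin 188.9° = -0.06585, so δ = -3.776°.
cos H₀ = −tan(-29.7°) tan(-3.776°) = -0.0376, H₀ = 1.6084 rad.
Bracket: H₀ sin φ sin δ + cos φ cos δ sin H₀ = 1.6084×-0.49546×-0.06585 + 0.86863×0.99783×0.99929 = 0.052476 + 0.866130 = 0.918606.
Q̄ = (S₀/π) × [bracket] = (589/π) × 0.918606 = 172.2 W/m².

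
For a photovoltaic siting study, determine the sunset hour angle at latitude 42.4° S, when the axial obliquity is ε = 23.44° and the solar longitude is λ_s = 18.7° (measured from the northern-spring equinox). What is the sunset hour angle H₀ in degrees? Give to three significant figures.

Solar declination: sin δ = sin ε · sin λ_s = sin 23.44° × sin 18.7° = 0.12754, so δ = +7.327°.
cos H₀ = −tan φ · tan δ = −tan(-42.4°) × tan(+7.327°) = 0.1174, so H₀ = 1.4531 rad = 83.26°.

H₀ = 83.3°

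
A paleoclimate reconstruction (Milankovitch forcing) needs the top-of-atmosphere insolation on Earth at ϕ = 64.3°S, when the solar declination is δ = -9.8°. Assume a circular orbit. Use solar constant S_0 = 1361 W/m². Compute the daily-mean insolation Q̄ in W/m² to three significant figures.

Q̄ ≈ 302 W/m²

cos h₀ = −tan(-64.3°) tan(-9.800°) = -0.3589, h₀ = 1.9379 rad.
Bracket: h₀ sin ϕ sin δ + cos ϕ cos δ sin h₀ = 1.9379×-0.90108×-0.17021 + 0.43366×0.98541×0.93337 = 0.297221 + 0.398860 = 0.696081.
Q̄ = (S_0/π) × [bracket] = (1361/π) × 0.696081 = 301.6 W/m².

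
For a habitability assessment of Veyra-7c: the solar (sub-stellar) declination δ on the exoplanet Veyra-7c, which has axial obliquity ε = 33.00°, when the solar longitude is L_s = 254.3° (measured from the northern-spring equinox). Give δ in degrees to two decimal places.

δ = -31.62°

sin δ = sin ε · sin L_s = sin 33.00° × sin 254.3° = -0.524320.
δ = arcsin(-0.524320) = -31.62°.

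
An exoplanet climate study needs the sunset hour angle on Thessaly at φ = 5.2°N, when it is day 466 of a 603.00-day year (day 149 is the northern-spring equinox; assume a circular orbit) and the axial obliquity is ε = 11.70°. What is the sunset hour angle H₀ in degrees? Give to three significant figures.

H₀ = 89.8°

Solar longitude: λ_s = 360° × (466 − 149)/603.00 = 189.254°.
sin δ = sin 11.70° × sin 189.254° = -0.03261, so δ = -1.869°.
cos H₀ = −tan φ · tan δ = −tan(+5.2°) × tan(-1.869°) = 0.0030, so H₀ = 1.5678 rad = 89.83°.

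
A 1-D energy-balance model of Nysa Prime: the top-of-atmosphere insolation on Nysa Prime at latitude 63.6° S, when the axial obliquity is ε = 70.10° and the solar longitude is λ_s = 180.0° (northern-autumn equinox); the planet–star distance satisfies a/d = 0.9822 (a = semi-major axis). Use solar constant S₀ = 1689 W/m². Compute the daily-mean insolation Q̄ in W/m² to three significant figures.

Solar declination: sin δ = sin ε · sin λ_s = sin 70.10° × sin 180.0° = 0.00000, so δ = +0.000°.
cos H₀ = −tan(-63.6°) tan(+0.000°) = 0.0000, H₀ = 1.5708 rad.
Bracket: H₀ sin φ sin δ + cos φ cos δ sin H₀ = 1.5708×-0.89571×0.00000 + 0.44464×1.00000×1.00000 = -0.000000 + 0.444640 = 0.444640.
Inverse-square distance factor (a/d)² = 0.9822² = 0.964717.
Q̄ = (S₀/π) × 0.964717 × [bracket] = (1689/π) × 0.964717 × 0.444640 = 230.6 W/m².

Q̄ ≈ 231 W/m²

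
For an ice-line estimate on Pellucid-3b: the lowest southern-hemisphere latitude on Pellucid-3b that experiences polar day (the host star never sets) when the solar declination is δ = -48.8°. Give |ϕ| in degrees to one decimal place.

|ϕ| = 41.2°

Polar day requires cos h₀ = −tan ϕ tan δ ≤ −1, i.e. tan ϕ tan δ ≥ 1.
The boundary is |tan ϕ| · |tan δ| = 1, so |ϕ| = 90° − |δ| = 90° − 48.8° = 41.2° in the southern hemisphere.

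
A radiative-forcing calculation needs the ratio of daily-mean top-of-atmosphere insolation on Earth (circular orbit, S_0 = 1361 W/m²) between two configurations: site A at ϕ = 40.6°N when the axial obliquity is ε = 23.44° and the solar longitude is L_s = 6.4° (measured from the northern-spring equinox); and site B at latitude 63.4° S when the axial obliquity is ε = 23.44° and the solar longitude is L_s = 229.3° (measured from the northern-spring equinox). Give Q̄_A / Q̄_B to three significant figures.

Q̄_A / Q̄_B ≈ 0.857

— Configuration A (ϕ=+40.6°):
Solar declination: sin δ = sin ε · sin L_s = sin 23.44° × sin 6.4° = 0.04434, so δ = +2.541°.
cos h₀ = −tan(+40.6°) tan(+2.541°) = -0.0380, h₀ = 1.6088 rad.
Bracket: h₀ sin ϕ sin δ + cos ϕ cos δ sin h₀ = 1.6088×0.65077×0.04434 + 0.75927×0.99902×0.99928 = 0.046422 + 0.757980 = 0.804402.
Q̄ = (S_0/π) × [bracket] = (1361/π) × 0.804402 = 348.48 W/m².
— Configuration B (ϕ=-63.4°):
Solar declination: sin δ = sin ε · sin L_s = sin 23.44° × sin 229.3° = -0.30158, so δ = -17.552°.
cos h₀ = −tan(-63.4°) tan(-17.552°) = -0.6316, h₀ = 2.2545 rad.
Bracket: h₀ sin ϕ sin δ + cos ϕ cos δ sin h₀ = 2.2545×-0.89415×-0.30158 + 0.44776×0.95344×0.77526 = 0.607943 + 0.330968 = 0.938911.
Q̄ = (S_0/π) × [bracket] = (1361/π) × 0.938911 = 406.75 W/m².
Ratio Q̄_A / Q̄_B = 348.48 / 406.75 = 0.8567.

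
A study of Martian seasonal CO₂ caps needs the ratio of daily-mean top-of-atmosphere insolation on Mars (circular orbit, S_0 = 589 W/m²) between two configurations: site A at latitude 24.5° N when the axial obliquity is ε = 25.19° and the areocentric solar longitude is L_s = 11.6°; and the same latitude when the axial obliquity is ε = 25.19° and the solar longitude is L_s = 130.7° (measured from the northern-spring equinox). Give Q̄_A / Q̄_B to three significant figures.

Q̄_A / Q̄_B ≈ 0.890

— Configuration A (ϕ=+24.5°):
sin δ = sin 25.19° × sin 11.6° = 0.08558, so δ = +4.910°.
cos h₀ = −tan(+24.5°) tan(+4.910°) = -0.0391, h₀ = 1.6100 rad.
Bracket: h₀ sin ϕ sin δ + cos ϕ cos δ sin h₀ = 1.6100×0.41469×0.08558 + 0.90996×0.99633×0.99923 = 0.057138 + 0.905922 = 0.963060.
Q̄ = (S_0/π) × [bracket] = (589/π) × 0.963060 = 180.56 W/m².
— Configuration B (ϕ=+24.5°):
Solar declination: sin δ = sin ε · sin L_s = sin 25.19° × sin 130.7° = 0.32268, so δ = +18.825°.
cos h₀ = −tan(+24.5°) tan(+18.825°) = -0.1554, h₀ = 1.7268 rad.
Bracket: h₀ sin ϕ sin δ + cos ϕ cos δ sin h₀ = 1.7268×0.41469×0.32268 + 0.90996×0.94651×0.98786 = 0.231067 + 0.850830 = 1.081897.
Q̄ = (S_0/π) × [bracket] = (589/π) × 1.081897 = 202.84 W/m².
Ratio Q̄_A / Q̄_B = 180.56 / 202.84 = 0.8902.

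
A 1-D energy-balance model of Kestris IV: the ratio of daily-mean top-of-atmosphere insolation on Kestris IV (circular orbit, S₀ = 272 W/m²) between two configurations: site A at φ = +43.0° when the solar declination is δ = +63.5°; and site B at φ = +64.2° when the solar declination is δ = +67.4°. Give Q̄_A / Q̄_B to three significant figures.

Q̄_A / Q̄_B ≈ 0.734

— Configuration A (φ=+43.0°):
cos H₀ = −tan(+43.0°) tan(+63.500°) = -1.8703 ≤ −1 ⇒ polar day, H₀ = π.
Bracket: H₀ sin φ sin δ + cos φ cos δ sin H₀ = 3.1416×0.68200×0.89493 + 0.73135×0.44620×0.00000 = 1.917451 + 0.000000 = 1.917451.
Q̄ = (S₀/π) × [bracket] = (272/π) × 1.917451 = 166.01 W/m².
— Configuration B (φ=+64.2°):
cos H₀ = −tan(+64.2°) tan(+67.400°) = -4.9695 ≤ −1 ⇒ polar day, H₀ = π.
Bracket: H₀ sin φ sin δ + cos φ cos δ sin H₀ = 3.1416×0.90032×0.92321 + 0.43523×0.38430×0.00000 = 2.611249 + 0.000000 = 2.611249.
Q̄ = (S₀/π) × [bracket] = (272/π) × 2.611249 = 226.08 W/m².
Ratio Q̄_A / Q̄_B = 166.01 / 226.08 = 0.7343.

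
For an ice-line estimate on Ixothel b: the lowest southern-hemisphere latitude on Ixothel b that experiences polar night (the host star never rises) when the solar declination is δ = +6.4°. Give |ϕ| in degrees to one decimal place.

|ϕ| = 83.6°

Polar night requires cos h₀ = −tan ϕ tan δ ≥ 1, i.e. tan ϕ tan δ ≤ −1.
The boundary is |tan ϕ| · |tan δ| = 1, so |ϕ| = 90° − |δ| = 90° − 6.4° = 83.6° in the southern hemisphere.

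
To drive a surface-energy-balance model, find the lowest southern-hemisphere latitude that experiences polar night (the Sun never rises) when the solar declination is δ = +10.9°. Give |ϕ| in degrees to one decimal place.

|ϕ| = 79.1°

Polar night requires cos h₀ = −tan ϕ tan δ ≥ 1, i.e. tan ϕ tan δ ≤ −1.
The boundary is |tan ϕ| · |tan δ| = 1, so |ϕ| = 90° − |δ| = 90° − 10.9° = 79.1° in the southern hemisphere.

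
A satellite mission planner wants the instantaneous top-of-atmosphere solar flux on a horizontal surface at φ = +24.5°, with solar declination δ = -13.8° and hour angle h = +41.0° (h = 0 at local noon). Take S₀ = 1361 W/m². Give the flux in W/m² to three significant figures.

cos θ_z = sin φ sin δ + cos φ cos δ cos h = -0.098918 + 0.666933 = 0.568015.
Flux = S₀ · cos θ_z = 1361 × 0.568015 = 773.1 W/m².

773 W/m²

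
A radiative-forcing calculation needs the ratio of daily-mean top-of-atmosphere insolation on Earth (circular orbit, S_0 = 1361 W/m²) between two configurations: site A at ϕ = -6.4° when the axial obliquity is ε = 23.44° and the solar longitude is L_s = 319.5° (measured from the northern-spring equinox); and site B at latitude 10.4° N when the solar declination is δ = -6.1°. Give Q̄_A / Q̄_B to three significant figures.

Q̄_A / Q̄_B ≈ 1.06

— Configuration A (ϕ=-6.4°):
Solar declination: sin δ = sin ε · sin L_s = sin 23.44° × sin 319.5° = -0.25834, so δ = -14.972°.
cos h₀ = −tan(-6.4°) tan(-14.972°) = -0.0300, h₀ = 1.6008 rad.
Bracket: h₀ sin ϕ sin δ + cos ϕ cos δ sin h₀ = 1.6008×-0.11147×-0.25834 + 0.99377×0.96605×0.99955 = 0.046098 + 0.959599 = 1.005697.
Q̄ = (S_0/π) × [bracket] = (1361/π) × 1.005697 = 435.69 W/m².
— Configuration B (ϕ=+10.4°):
cos h₀ = −tan(+10.4°) tan(-6.100°) = 0.0196, h₀ = 1.5512 rad.
Bracket: h₀ sin ϕ sin δ + cos ϕ cos δ sin h₀ = 1.5512×0.18052×-0.10626 + 0.98357×0.99434×0.99981 = -0.029755 + 0.977817 = 0.948062.
Q̄ = (S_0/π) × [bracket] = (1361/π) × 0.948062 = 410.72 W/m².
Ratio Q̄_A / Q̄_B = 435.69 / 410.72 = 1.061.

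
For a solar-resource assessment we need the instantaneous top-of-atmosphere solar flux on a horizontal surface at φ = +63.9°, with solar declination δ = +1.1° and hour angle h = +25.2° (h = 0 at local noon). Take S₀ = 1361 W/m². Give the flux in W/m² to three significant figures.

cos θ_z = sin φ sin δ + cos φ cos δ cos h = 0.017240 + 0.397996 = 0.415236.
Flux = S₀ · cos θ_z = 1361 × 0.415236 = 565.1 W/m².

565 W/m²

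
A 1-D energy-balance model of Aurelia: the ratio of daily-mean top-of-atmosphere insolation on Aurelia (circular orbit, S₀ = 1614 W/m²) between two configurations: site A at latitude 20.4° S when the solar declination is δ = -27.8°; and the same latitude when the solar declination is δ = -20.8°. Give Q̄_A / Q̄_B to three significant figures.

— Configuration A (φ=-20.4°):
cos H₀ = −tan(-20.4°) tan(-27.800°) = -0.1961, H₀ = 1.7682 rad.
Bracket: H₀ sin φ sin δ + cos φ cos δ sin H₀ = 1.7682×-0.34857×-0.46639 + 0.93728×0.88458×0.98059 = 0.287456 + 0.813006 = 1.100462.
Q̄ = (S₀/π) × [bracket] = (1614/π) × 1.100462 = 565.36 W/m².
— Configuration B (φ=-20.4°):
cos H₀ = −tan(-20.4°) tan(-20.800°) = -0.1413, H₀ = 1.7125 rad.
Bracket: H₀ sin φ sin δ + cos φ cos δ sin H₀ = 1.7125×-0.34857×-0.35511 + 0.93728×0.93483×0.98997 = 0.211974 + 0.867409 = 1.079383.
Q̄ = (S₀/π) × [bracket] = (1614/π) × 1.079383 = 554.54 W/m².
Ratio Q̄_A / Q̄_B = 565.36 / 554.54 = 1.020.

Q̄_A / Q̄_B ≈ 1.02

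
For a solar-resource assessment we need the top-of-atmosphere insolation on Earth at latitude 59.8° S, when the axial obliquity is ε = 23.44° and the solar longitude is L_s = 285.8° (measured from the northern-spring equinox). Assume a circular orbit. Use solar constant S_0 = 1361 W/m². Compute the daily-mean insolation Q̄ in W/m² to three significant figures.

Solar declination: sin δ = sin ε · sin L_s = sin 23.44° × sin 285.8° = -0.38276, so δ = -22.505°.
cos h₀ = −tan(-59.8°) tan(-22.505°) = -0.7119, h₀ = 2.3629 rad.
Bracket: h₀ sin ϕ sin δ + cos ϕ cos δ sin h₀ = 2.3629×-0.86427×-0.38276 + 0.50302×0.92385×0.70233 = 0.781666 + 0.326383 = 1.108049.
Q̄ = (S_0/π) × [bracket] = (1361/π) × 1.108049 = 480.0 W/m².

Q̄ ≈ 480 W/m²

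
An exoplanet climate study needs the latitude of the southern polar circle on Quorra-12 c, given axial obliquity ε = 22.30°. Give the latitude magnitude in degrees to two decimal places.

67.70°

The polar circle is the lowest latitude that experiences at least one full rotation of continuous darkness at the northern-summer solstice; it lies at |φ| = 90° − ε = 90° − 22.30° = 67.70°.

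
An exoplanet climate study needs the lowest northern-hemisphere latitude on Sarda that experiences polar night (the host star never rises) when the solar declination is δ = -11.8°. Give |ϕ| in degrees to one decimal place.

|ϕ| = 78.2°

Polar night requires cos h₀ = −tan ϕ tan δ ≥ 1, i.e. tan ϕ tan δ ≤ −1.
The boundary is |tan ϕ| · |tan δ| = 1, so |ϕ| = 90° − |δ| = 90° − 11.8° = 78.2° in the northern hemisphere.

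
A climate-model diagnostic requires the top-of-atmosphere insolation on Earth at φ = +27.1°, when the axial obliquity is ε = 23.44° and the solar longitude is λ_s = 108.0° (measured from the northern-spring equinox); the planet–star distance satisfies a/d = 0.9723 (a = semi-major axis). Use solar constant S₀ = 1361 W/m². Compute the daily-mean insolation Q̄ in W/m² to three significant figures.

Solar declination: sin δ = sin ε · sin λ_s = sin 23.44° × sin 108.0° = 0.37832, so δ = +22.230°.
cos H₀ = −tan(+27.1°) tan(+22.230°) = -0.2091, H₀ = 1.7815 rad.
Bracket: H₀ sin φ sin δ + cos φ cos δ sin H₀ = 1.7815×0.45554×0.37832 + 0.89021×0.92568×0.97789 = 0.307024 + 0.805830 = 1.112854.
Inverse-square distance factor (a/d)² = 0.9723² = 0.945367.
Q̄ = (S₀/π) × 0.945367 × [bracket] = (1361/π) × 0.945367 × 1.112854 = 455.8 W/m².

Q̄ ≈ 456 W/m²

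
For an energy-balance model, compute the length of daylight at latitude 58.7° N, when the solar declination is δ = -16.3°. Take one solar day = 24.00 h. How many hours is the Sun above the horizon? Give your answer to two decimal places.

cos H₀ = −tan φ · tan δ = −tan(+58.7°) × tan(-16.300°) = 0.4809, so H₀ = 1.0691 rad = 61.25°.
Daylight = 2H₀/(2π) × 24.00 h = (1.0691/π) × 24.00 = 8.17 h.

8.17 h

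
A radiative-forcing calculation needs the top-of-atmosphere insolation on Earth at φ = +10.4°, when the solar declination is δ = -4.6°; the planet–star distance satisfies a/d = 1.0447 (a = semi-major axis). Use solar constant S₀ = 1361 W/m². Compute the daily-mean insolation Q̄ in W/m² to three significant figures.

cos H₀ = −tan(+10.4°) tan(-4.600°) = 0.0148, H₀ = 1.5560 rad.
Bracket: H₀ sin φ sin δ + cos φ cos δ sin H₀ = 1.5560×0.18052×-0.08020 + 0.98357×0.99678×0.99989 = -0.022527 + 0.980295 = 0.957768.
Inverse-square distance factor (a/d)² = 1.0447² = 1.091398.
Q̄ = (S₀/π) × 1.091398 × [bracket] = (1361/π) × 1.091398 × 0.957768 = 452.8 W/m².

Q̄ ≈ 453 W/m²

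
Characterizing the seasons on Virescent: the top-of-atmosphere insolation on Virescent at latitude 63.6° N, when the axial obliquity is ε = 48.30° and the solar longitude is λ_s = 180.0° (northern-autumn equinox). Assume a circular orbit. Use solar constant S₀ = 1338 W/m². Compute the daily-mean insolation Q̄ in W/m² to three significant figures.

Solar declination: sin δ = sin ε · sin λ_s = sin 48.30° × sin 180.0° = 0.00000, so δ = +0.000°.
cos H₀ = −tan(+63.6°) tan(+0.000°) = -0.0000, H₀ = 1.5708 rad.
Bracket: H₀ sin φ sin δ + cos φ cos δ sin H₀ = 1.5708×0.89571×0.00000 + 0.44464×1.00000×1.00000 = 0.000000 + 0.444640 = 0.444640.
Q̄ = (S₀/π) × [bracket] = (1338/π) × 0.444640 = 189.4 W/m².

Q̄ ≈ 189 W/m²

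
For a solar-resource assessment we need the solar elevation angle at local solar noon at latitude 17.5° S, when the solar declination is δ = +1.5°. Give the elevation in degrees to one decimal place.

71.0°

At local noon the hour angle is zero, so the zenith angle equals |φ − δ| = |-17.5° − (+1.500°)| = 19.000°.
Elevation = 90° − 19.000° = 71.0°.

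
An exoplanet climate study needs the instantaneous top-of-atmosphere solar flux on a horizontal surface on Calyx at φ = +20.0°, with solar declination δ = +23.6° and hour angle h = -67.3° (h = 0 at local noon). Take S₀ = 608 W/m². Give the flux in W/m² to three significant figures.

cos θ_z = sin φ sin δ + cos φ cos δ cos h = 0.136927 + 0.332303 = 0.469230.
Flux = S₀ · cos θ_z = 608 × 0.469230 = 285.3 W/m².

285 W/m²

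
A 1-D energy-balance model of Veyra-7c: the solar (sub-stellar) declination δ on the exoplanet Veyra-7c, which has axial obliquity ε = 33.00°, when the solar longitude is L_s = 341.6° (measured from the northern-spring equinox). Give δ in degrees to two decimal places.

δ = -9.90°

sin δ = sin ε · sin L_s = sin 33.00° × sin 341.6° = -0.171915.
δ = arcsin(-0.171915) = -9.90°.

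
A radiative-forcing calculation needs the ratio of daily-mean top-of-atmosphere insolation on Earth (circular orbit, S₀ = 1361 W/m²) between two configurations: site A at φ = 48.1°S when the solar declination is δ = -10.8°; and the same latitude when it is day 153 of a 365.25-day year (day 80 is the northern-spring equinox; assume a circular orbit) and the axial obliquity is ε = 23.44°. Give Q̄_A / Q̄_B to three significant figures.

Q̄_A / Q̄_B ≈ 3.69

— Configuration A (φ=-48.1°):
cos H₀ = −tan(-48.1°) tan(-10.800°) = -0.2126, H₀ = 1.7850 rad.
Bracket: H₀ sin φ sin δ + cos φ cos δ sin H₀ = 1.7850×-0.74431×-0.18738 + 0.66783×0.98229×0.97714 = 0.248952 + 0.641007 = 0.889959.
Q̄ = (S₀/π) × [bracket] = (1361/π) × 0.889959 = 385.55 W/m².
— Configuration B (φ=-48.1°):
Solar longitude: λ_s = 360° × (153 − 80)/365.25 = 71.951°.
sin δ = sin 23.44° × sin 71.951° = 0.37821, so δ = +22.223°.
cos H₀ = −tan(-48.1°) tan(+22.223°) = 0.4553, H₀ = 1.0980 rad.
Bracket: H₀ sin φ sin δ + cos φ cos δ sin H₀ = 1.0980×-0.74431×0.37821 + 0.66783×0.92572×0.89031 = -0.309093 + 0.550411 = 0.241318.
Q̄ = (S₀/π) × [bracket] = (1361/π) × 0.241318 = 104.54 W/m².
Ratio Q̄_A / Q̄_B = 385.55 / 104.54 = 3.688.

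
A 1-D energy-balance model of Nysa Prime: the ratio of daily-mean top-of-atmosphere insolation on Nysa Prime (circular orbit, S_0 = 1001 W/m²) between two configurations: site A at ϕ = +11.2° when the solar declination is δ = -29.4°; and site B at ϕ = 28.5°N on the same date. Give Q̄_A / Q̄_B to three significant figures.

Q̄_A / Q̄_B ≈ 1.64

— Configuration A (ϕ=+11.2°):
cos h₀ = −tan(+11.2°) tan(-29.400°) = 0.1116, h₀ = 1.4590 rad.
Bracket: h₀ sin ϕ sin δ + cos ϕ cos δ sin h₀ = 1.4590×0.19423×-0.49090 + 0.98096×0.87121×0.99376 = -0.139112 + 0.849289 = 0.710177.
Q̄ = (S_0/π) × [bracket] = (1001/π) × 0.710177 = 226.28 W/m².
— Configuration B (ϕ=+28.5°):
cos h₀ = −tan(+28.5°) tan(-29.400°) = 0.3059, h₀ = 1.2599 rad.
Bracket: h₀ sin ϕ sin δ + cos ϕ cos δ sin h₀ = 1.2599×0.47716×-0.49090 + 0.87882×0.87121×0.95205 = -0.295116 + 0.728924 = 0.433808.
Q̄ = (S_0/π) × [bracket] = (1001/π) × 0.433808 = 138.22 W/m².
Ratio Q̄_A / Q̄_B = 226.28 / 138.22 = 1.637.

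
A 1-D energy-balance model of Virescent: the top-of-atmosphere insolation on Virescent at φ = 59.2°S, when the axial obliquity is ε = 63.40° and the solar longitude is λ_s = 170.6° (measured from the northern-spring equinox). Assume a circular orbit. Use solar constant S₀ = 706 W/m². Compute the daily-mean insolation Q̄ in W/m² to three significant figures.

Solar declination: sin δ = sin ε · sin λ_s = sin 63.40° × sin 170.6° = 0.14604, so δ = +8.397°.
cos H₀ = −tan(-59.2°) tan(+8.397°) = 0.2476, H₀ = 1.3206 rad.
Bracket: H₀ sin φ sin δ + cos φ cos δ sin H₀ = 1.3206×-0.85896×0.14604 + 0.51204×0.98928×0.96885 = -0.165659 + 0.490772 = 0.325113.
Q̄ = (S₀/π) × [bracket] = (706/π) × 0.325113 = 73.06 W/m².

Q̄ ≈ 73.1 W/m²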